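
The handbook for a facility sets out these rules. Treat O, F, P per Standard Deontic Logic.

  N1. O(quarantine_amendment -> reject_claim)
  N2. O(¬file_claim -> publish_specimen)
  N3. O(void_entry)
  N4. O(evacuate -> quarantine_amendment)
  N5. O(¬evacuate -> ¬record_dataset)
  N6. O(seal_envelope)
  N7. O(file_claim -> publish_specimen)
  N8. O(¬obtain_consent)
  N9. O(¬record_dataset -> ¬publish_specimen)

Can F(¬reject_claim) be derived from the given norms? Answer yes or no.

Yes

Premises 2 and 7 cover both cases: O(¬file_claim -> publish_specimen) and O(file_claim -> publish_specimen). Since ¬file_claim ∨ file_claim is a tautology, O(publish_specimen) follows.
Premise 9 is O(¬record_dataset -> ¬publish_specimen); contrapositively O(publish_specimen -> record_dataset). Since O(publish_specimen) holds, K gives O(record_dataset).
Premise 5 is O(¬evacuate -> ¬record_dataset); contrapositively O(record_dataset -> evacuate). Since O(record_dataset) holds, K gives O(evacuate).
Premise 4 is O(evacuate -> quarantine_amendment); since O(evacuate), deontic closure gives O(quarantine_amendment).
With premise 1, O(quarantine_amendment -> reject_claim), the K-axiom yields O(reject_claim).
Premises 3, 6, 8 do not contribute to this derivation.
So O(reject_claim) holds, i.e. F(¬reject_claim). The claim follows.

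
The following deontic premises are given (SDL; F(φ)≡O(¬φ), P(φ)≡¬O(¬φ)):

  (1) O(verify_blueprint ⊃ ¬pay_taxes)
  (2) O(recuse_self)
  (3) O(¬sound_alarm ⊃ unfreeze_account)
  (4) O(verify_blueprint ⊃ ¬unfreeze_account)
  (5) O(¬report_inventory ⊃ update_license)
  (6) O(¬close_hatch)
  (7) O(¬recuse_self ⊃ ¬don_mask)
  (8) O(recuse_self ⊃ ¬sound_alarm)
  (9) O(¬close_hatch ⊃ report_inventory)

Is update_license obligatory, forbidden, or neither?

Premise 5 is O(¬report_inventory ⊃ update_license), but O(¬report_inventory) is not derivable from the premises, so it does not yield O(update_license).
No premise or chain of K-axiom applications forces O(update_license), and none forces O(¬update_license). So update_license is neither obligatory nor forbidden under these norms.

Neither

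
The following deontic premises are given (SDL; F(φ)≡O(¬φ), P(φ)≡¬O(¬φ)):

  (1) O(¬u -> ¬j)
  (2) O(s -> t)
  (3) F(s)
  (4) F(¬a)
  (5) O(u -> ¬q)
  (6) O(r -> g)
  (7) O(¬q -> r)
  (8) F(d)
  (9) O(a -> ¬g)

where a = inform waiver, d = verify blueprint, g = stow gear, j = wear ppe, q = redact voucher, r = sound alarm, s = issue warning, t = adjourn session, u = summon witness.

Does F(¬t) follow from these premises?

Premise 2 is O(s -> t), but O(s) is not derivable from the premises, so it does not yield O(t).
No other premise forces O(t). An ideal world satisfying every premise can still have ¬t true, so F(¬t) is not derivable.

No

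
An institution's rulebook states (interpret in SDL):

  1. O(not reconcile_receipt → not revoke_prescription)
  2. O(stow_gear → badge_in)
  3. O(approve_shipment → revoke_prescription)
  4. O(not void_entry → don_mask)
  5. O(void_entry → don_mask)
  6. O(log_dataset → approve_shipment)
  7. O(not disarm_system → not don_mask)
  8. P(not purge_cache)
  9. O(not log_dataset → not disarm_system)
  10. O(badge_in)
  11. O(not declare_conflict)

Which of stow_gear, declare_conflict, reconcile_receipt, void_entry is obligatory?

reconcile_receipt

Premises 5 and 4 cover both cases: O(void_entry → don_mask) and O(not void_entry → don_mask). Since void_entry ∨ not void_entry is a tautology, O(don_mask) follows.
Premise 7, O(not disarm_system → not don_mask), contraposes to O(don_mask → disarm_system); with O(don_mask) we get O(disarm_system).
The contrapositive of premise 9 (O(not log_dataset → not disarm_system)) is O(disarm_system → log_dataset), and O(disarm_system) is already established, so O(log_dataset).
Applying K to premise 6 (O(log_dataset → approve_shipment)) and O(log_dataset) yields O(approve_shipment).
From O(approve_shipment) and premise 3, O(approve_shipment → revoke_prescription), we obtain O(revoke_prescription).
The contrapositive of premise 1 (O(not reconcile_receipt → not revoke_prescription)) is O(revoke_prescription → reconcile_receipt), and O(revoke_prescription) is already established, so O(reconcile_receipt).
So O(reconcile_receipt) holds — reconcile_receipt is obligatory. None of the other listed options is made obligatory by any chain of premises.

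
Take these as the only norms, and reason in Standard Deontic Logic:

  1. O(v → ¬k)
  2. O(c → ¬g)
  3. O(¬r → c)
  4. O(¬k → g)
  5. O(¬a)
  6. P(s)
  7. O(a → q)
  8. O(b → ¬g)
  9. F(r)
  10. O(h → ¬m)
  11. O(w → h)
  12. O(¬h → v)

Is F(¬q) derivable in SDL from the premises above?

No

Premise 7 is O(a → q), but O(a) is not derivable from the premises, so it does not yield O(q).
No other premise forces O(q). An ideal world satisfying every premise can still have ¬q true, so F(¬q) is not derivable.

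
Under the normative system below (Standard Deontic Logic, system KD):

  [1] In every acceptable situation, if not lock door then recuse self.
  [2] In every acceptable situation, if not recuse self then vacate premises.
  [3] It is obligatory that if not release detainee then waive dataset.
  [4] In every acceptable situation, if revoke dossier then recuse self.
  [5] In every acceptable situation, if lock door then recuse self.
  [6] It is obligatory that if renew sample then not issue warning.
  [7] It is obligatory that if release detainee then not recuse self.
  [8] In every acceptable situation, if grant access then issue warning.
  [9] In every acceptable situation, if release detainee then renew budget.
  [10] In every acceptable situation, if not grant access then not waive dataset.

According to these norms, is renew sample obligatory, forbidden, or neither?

Premises 5 and 1 cover both cases: O(lock_door → recuse_self) and O(¬lock_door → recuse_self). Since lock_door ∨ ¬lock_door is a tautology, O(recuse_self) follows.
The contrapositive of premise 7 (O(release_detainee → ¬recuse_self)) is O(recuse_self → ¬release_detainee), and O(recuse_self) is already established, so O(¬release_detainee).
Premise 3 is O(¬release_detainee → waive_dataset); since O(¬release_detainee), deontic closure gives O(waive_dataset).
Premise 10 is O(¬grant_access → ¬waive_dataset); contrapositively O(waive_dataset → grant_access). Since O(waive_dataset) holds, K gives O(grant_access).
With premise 8, O(grant_access → issue_warning), the K-axiom yields O(issue_warning).
Premise 6 is O(renew_sample → ¬issue_warning); contrapositively O(issue_warning → ¬renew_sample). Since O(issue_warning) holds, K gives O(¬renew_sample).
Premises 2, 4, 9 do not contribute to this derivation.
Thus O(¬renew_sample), which is F(renew_sample): renew_sample is forbidden.

Forbidden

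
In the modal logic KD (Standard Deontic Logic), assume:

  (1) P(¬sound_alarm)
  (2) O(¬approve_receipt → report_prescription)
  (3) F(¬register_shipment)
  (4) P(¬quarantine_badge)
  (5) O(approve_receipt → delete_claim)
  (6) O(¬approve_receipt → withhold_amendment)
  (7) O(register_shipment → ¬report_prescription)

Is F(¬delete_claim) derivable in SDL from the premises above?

Premise 3, F(¬register_shipment), is equivalent to O(register_shipment).
With premise 7, O(register_shipment → ¬report_prescription), the K-axiom yields O(¬report_prescription).
Premise 2 is O(¬approve_receipt → report_prescription); contrapositively O(¬report_prescription → approve_receipt). Since O(¬report_prescription) holds, K gives O(approve_receipt).
Applying K to premise 5 (O(approve_receipt → delete_claim)) and O(approve_receipt) yields O(delete_claim).
Premises 1, 4, 6 do not contribute to this derivation.
So O(delete_claim) holds, i.e. F(¬delete_claim). The claim follows.

Yes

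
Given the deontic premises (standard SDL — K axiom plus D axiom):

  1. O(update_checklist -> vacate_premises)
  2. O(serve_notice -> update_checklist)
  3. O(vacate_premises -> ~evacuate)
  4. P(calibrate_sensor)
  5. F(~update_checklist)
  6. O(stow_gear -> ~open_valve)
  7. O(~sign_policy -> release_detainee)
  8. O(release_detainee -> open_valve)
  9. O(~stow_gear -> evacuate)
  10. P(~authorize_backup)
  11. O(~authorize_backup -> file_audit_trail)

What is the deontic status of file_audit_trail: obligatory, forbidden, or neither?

Premise 11 is O(~authorize_backup -> file_audit_trail), but O(~authorize_backup) is not derivable from the premises (the permission P(~authorize_backup) asserts only ~O(authorize_backup), not O(~authorize_backup)), so it does not yield O(file_audit_trail).
No premise or chain of K-axiom applications forces O(file_audit_trail), and none forces O(~file_audit_trail). So file_audit_trail is neither obligatory nor forbidden under these norms.

Neither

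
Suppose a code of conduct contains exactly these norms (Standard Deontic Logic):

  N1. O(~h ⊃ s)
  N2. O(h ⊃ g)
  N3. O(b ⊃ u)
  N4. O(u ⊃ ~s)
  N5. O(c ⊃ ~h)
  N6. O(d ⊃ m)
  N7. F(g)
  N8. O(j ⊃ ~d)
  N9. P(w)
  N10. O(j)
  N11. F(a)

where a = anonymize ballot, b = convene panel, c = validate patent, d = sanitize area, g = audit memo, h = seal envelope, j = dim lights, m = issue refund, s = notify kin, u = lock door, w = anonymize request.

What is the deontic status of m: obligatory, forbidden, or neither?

Neither

Premise 6 is O(d ⊃ m), but O(d) is not derivable from the premises, so it does not yield O(m).
No premise or chain of K-axiom applications forces O(m), and none forces O(~m). So m is neither obligatory nor forbidden under these norms.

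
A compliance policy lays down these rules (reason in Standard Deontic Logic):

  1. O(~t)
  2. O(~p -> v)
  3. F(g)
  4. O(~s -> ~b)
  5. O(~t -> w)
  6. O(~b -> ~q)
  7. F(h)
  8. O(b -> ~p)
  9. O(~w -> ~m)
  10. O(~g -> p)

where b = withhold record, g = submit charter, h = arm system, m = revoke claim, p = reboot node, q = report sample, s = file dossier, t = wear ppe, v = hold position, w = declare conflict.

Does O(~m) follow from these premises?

No

Premise 9 is O(~w -> ~m), but O(~w) is not derivable from the premises, so it does not yield O(~m).
No other premise forces O(~m). An ideal world satisfying every premise can still have ~m false, so O(~m) is not derivable.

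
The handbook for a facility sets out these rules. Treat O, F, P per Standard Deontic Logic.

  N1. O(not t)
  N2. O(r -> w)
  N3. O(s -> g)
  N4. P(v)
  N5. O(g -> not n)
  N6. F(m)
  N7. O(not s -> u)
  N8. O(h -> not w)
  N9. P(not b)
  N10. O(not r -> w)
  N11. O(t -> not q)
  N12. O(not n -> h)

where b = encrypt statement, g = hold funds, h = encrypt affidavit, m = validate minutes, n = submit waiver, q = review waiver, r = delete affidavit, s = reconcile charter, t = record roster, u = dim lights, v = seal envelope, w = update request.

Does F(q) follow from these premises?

Premise 11 is O(t -> not q), but O(t) is not derivable from the premises, so it does not yield O(not q).
No other premise forces O(not q). An ideal world satisfying every premise can still have q true, so F(q) is not derivable.

No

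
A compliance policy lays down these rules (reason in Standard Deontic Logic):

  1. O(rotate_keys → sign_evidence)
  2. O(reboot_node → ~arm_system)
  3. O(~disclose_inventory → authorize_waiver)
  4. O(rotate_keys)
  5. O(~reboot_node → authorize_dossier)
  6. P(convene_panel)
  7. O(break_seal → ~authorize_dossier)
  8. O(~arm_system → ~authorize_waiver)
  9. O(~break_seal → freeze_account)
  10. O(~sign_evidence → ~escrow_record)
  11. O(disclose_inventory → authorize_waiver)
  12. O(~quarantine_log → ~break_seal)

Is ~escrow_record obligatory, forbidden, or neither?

Neither

Premise 10 is O(~sign_evidence → ~escrow_record), but O(~sign_evidence) is not derivable from the premises, so it does not yield O(~escrow_record).
No premise or chain of K-axiom applications forces O(~escrow_record), and none forces O(escrow_record). So ~escrow_record is neither obligatory nor forbidden under these norms.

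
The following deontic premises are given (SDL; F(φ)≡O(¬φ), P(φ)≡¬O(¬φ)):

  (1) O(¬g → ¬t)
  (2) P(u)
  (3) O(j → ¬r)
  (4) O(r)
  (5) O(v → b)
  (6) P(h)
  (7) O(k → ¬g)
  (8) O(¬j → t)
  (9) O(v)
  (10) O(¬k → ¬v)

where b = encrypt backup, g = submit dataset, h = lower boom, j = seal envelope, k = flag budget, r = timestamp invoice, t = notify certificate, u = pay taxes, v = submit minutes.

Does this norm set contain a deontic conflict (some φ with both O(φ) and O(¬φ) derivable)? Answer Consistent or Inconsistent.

Premise 4 states O(r) outright.
Premise 3, O(j → ¬r), contraposes to O(r → ¬j); with O(r) we get O(¬j).
Premise 8 is O(¬j → t); since O(¬j), deontic closure gives O(t).
The contrapositive of premise 1 (O(¬g → ¬t)) is O(t → g), and O(t) is already established, so O(g).
Premise 7, O(k → ¬g), contraposes to O(g → ¬k); with O(g) we get O(¬k).
Applying K to premise 10 (O(¬k → ¬v)) and O(¬k) yields O(¬v).
But premise 9 directly asserts O(v).
We now have both O(¬v) and O(v) — v is simultaneously obligatory and forbidden, violating the D-axiom.

Inconsistent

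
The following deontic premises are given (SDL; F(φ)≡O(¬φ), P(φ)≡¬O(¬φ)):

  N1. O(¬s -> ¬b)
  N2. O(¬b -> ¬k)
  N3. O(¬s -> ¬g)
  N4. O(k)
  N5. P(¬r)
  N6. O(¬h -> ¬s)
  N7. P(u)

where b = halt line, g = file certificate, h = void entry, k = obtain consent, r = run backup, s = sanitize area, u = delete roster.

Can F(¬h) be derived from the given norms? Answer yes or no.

From premise 4 we have O(k).
The contrapositive of premise 2 (O(¬b -> ¬k)) is O(k -> b), and O(k) is already established, so O(b).
The contrapositive of premise 1 (O(¬s -> ¬b)) is O(b -> s), and O(b) is already established, so O(s).
Premise 6 is O(¬h -> ¬s); contrapositively O(s -> h). Since O(s) holds, K gives O(h).
Premises 3, 5, 7 do not contribute to this derivation.
So O(h) holds, i.e. F(¬h). The claim follows.

Yes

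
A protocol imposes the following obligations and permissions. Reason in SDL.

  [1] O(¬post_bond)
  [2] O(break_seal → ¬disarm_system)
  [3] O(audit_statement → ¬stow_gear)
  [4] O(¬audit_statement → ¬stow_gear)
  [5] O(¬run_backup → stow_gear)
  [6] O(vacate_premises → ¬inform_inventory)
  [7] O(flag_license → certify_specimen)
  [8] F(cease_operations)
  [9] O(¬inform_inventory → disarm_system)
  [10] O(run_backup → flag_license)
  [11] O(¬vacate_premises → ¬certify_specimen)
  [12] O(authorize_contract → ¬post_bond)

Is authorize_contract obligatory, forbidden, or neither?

Premise 12 is O(authorize_contract → ¬post_bond); even if O(¬post_bond) held, inferring O(authorize_contract) would be affirming the consequent — invalid.
No premise or chain of K-axiom applications forces O(authorize_contract), and none forces O(¬authorize_contract). So authorize_contract is neither obligatory nor forbidden under these norms.

Neither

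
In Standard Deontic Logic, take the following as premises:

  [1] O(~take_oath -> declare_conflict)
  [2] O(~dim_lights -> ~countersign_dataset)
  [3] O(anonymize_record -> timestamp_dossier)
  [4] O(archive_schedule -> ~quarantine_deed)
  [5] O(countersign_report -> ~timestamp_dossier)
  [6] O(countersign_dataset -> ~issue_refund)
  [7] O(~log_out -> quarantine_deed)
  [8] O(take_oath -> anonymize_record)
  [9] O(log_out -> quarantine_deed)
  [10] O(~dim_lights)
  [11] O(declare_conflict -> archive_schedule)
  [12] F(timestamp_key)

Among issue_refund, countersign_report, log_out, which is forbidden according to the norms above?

Premises 9 and 7 are O(log_out -> quarantine_deed) and O(~log_out -> quarantine_deed); every ideal world satisfies log_out or ~log_out, so in either case quarantine_deed holds — hence O(quarantine_deed).
The contrapositive of premise 4 (O(archive_schedule -> ~quarantine_deed)) is O(quarantine_deed -> ~archive_schedule), and O(quarantine_deed) is already established, so O(~archive_schedule).
The contrapositive of premise 11 (O(declare_conflict -> archive_schedule)) is O(~archive_schedule -> ~declare_conflict), and O(~archive_schedule) is already established, so O(~declare_conflict).
The contrapositive of premise 1 (O(~take_oath -> declare_conflict)) is O(~declare_conflict -> take_oath), and O(~declare_conflict) is already established, so O(take_oath).
With premise 8, O(take_oath -> anonymize_record), the K-axiom yields O(anonymize_record).
Premise 3 is O(anonymize_record -> timestamp_dossier); since O(anonymize_record), deontic closure gives O(timestamp_dossier).
Premise 5 is O(countersign_report -> ~timestamp_dossier); contrapositively O(timestamp_dossier -> ~countersign_report). Since O(timestamp_dossier) holds, K gives O(~countersign_report).
So O(~countersign_report) holds, i.e. countersign_report is forbidden. None of the other listed options is forbidden under the premises.

countersign_report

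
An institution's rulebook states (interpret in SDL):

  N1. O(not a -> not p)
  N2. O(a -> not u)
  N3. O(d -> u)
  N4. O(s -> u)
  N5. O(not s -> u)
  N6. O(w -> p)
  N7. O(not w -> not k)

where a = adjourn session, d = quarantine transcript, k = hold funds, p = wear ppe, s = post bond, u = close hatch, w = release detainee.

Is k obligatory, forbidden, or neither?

Forbidden

Premises 4 and 5 cover both cases: O(s -> u) and O(not s -> u). Since s ∨ not s is a tautology, O(u) follows.
Premise 2, O(a -> not u), contraposes to O(u -> not a); with O(u) we get O(not a).
With premise 1, O(not a -> not p), the K-axiom yields O(not p).
Premise 6 is O(w -> p); contrapositively O(not p -> not w). Since O(not p) holds, K gives O(not w).
Premise 7 is O(not w -> not k); since O(not w), deontic closure gives O(not k).
Premise 3 does not contribute to this derivation.
Thus O(not k), which is F(k): k is forbidden.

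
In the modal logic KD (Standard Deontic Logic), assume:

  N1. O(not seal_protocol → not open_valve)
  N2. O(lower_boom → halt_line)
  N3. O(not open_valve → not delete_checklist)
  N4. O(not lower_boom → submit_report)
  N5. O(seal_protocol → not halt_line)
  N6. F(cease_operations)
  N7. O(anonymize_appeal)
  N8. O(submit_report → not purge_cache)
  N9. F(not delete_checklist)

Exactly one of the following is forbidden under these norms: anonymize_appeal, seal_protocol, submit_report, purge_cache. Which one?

purge_cache

Premise 9 is F(not delete_checklist), i.e. O(delete_checklist).
Premise 3, O(not open_valve → not delete_checklist), contraposes to O(delete_checklist → open_valve); with O(delete_checklist) we get O(open_valve).
Premise 1 is O(not seal_protocol → not open_valve); contrapositively O(open_valve → seal_protocol). Since O(open_valve) holds, K gives O(seal_protocol).
From O(seal_protocol) and premise 5, O(seal_protocol → not halt_line), we obtain O(not halt_line).
Premise 2, O(lower_boom → halt_line), contraposes to O(not halt_line → not lower_boom); with O(not halt_line) we get O(not lower_boom).
Applying K to premise 4 (O(not lower_boom → submit_report)) and O(not lower_boom) yields O(submit_report).
With premise 8, O(submit_report → not purge_cache), the K-axiom yields O(not purge_cache).
So O(not purge_cache) holds, i.e. purge_cache is forbidden. None of the other listed options is forbidden under the premises.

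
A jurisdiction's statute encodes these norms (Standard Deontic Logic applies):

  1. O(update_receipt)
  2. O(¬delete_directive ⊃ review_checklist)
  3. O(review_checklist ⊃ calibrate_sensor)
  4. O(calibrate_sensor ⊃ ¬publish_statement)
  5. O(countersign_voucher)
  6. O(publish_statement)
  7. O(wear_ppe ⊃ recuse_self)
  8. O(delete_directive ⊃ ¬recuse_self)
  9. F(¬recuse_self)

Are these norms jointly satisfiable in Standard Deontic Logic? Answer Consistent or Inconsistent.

F(¬recuse_self) at premise 9 means O(recuse_self).
Premise 8 is O(delete_directive ⊃ ¬recuse_self); contrapositively O(recuse_self ⊃ ¬delete_directive). Since O(recuse_self) holds, K gives O(¬delete_directive).
With premise 2, O(¬delete_directive ⊃ review_checklist), the K-axiom yields O(review_checklist).
From O(review_checklist) and premise 3, O(review_checklist ⊃ calibrate_sensor), we obtain O(calibrate_sensor).
From O(calibrate_sensor) and premise 4, O(calibrate_sensor ⊃ ¬publish_statement), we obtain O(¬publish_statement).
But premise 6 directly asserts O(publish_statement).
We now have both O(¬publish_statement) and O(publish_statement) — publish_statement is simultaneously obligatory and forbidden, violating the D-axiom.

Inconsistent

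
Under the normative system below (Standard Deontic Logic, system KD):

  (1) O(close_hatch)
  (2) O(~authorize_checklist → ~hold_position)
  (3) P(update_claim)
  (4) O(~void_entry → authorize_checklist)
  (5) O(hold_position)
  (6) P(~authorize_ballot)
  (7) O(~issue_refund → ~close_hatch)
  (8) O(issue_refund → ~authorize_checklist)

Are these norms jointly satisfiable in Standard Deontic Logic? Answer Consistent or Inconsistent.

From premise 5 we have O(hold_position).
Premise 2 is O(~authorize_checklist → ~hold_position); contrapositively O(hold_position → authorize_checklist). Since O(hold_position) holds, K gives O(authorize_checklist).
Premise 8, O(issue_refund → ~authorize_checklist), contraposes to O(authorize_checklist → ~issue_refund); with O(authorize_checklist) we get O(~issue_refund).
From O(~issue_refund) and premise 7, O(~issue_refund → ~close_hatch), we obtain O(~close_hatch).
Yet premise 1 states O(close_hatch).
We now have both O(~close_hatch) and O(close_hatch) — close_hatch is simultaneously obligatory and forbidden, violating the D-axiom.

Inconsistent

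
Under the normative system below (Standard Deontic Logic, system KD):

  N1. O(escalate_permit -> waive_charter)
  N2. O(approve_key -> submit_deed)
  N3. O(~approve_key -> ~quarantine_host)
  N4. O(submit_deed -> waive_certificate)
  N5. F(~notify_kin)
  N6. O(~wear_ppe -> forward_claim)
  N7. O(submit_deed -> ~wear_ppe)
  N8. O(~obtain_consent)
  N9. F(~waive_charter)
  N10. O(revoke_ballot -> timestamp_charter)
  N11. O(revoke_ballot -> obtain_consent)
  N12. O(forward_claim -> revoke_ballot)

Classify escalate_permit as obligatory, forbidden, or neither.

Premise 1 is O(escalate_permit -> waive_charter); even if O(waive_charter) held, inferring O(escalate_permit) would be affirming the consequent — invalid.
No premise or chain of K-axiom applications forces O(escalate_permit), and none forces O(~escalate_permit). So escalate_permit is neither obligatory nor forbidden under these norms.

Neither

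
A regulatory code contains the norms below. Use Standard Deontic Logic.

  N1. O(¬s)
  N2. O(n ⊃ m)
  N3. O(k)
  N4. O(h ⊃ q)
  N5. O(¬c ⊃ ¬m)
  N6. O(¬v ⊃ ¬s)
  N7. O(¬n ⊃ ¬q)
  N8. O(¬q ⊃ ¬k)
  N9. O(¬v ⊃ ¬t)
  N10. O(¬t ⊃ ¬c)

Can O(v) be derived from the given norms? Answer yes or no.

Premise 3 states O(k) outright.
Premise 8, O(¬q ⊃ ¬k), contraposes to O(k ⊃ q); with O(k) we get O(q).
Premise 7 is O(¬n ⊃ ¬q); contrapositively O(q ⊃ n). Since O(q) holds, K gives O(n).
Premise 2 is O(n ⊃ m); since O(n), deontic closure gives O(m).
Premise 5, O(¬c ⊃ ¬m), contraposes to O(m ⊃ c); with O(m) we get O(c).
The contrapositive of premise 10 (O(¬t ⊃ ¬c)) is O(c ⊃ t), and O(c) is already established, so O(t).
The contrapositive of premise 9 (O(¬v ⊃ ¬t)) is O(t ⊃ v), and O(t) is already established, so O(v).
Premises 1, 4, 6 do not contribute to this derivation.
So O(v) follows.

Yes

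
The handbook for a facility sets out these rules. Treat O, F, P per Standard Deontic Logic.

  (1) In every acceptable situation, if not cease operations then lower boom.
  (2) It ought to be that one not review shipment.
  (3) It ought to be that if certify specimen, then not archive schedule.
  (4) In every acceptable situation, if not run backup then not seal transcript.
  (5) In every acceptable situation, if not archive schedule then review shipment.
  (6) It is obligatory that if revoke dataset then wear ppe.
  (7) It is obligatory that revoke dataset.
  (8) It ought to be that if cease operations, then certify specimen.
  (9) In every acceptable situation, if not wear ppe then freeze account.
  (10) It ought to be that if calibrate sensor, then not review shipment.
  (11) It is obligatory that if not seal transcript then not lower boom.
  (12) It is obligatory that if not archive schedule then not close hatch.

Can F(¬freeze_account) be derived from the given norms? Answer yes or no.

No

Premise 9 is O(¬wear_ppe → freeze_account), but O(¬wear_ppe) is not derivable from the premises, so it does not yield O(freeze_account).
No other premise forces O(freeze_account). An ideal world satisfying every premise can still have ¬freeze_account true, so F(¬freeze_account) is not derivable.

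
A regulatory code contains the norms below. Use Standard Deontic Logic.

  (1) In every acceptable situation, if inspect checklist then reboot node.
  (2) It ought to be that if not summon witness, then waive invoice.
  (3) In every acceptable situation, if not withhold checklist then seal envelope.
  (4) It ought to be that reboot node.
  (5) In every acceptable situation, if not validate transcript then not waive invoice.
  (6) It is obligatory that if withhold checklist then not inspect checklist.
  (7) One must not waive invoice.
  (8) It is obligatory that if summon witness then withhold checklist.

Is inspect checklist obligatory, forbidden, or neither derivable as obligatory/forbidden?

Forbidden

Premise 7 is F(waive_invoice), i.e. O(¬waive_invoice).
Premise 2 is O(¬summon_witness → waive_invoice); contrapositively O(¬waive_invoice → summon_witness). Since O(¬waive_invoice) holds, K gives O(summon_witness).
Premise 8 is O(summon_witness → withhold_checklist); since O(summon_witness), deontic closure gives O(withhold_checklist).
With premise 6, O(withhold_checklist → ¬inspect_checklist), the K-axiom yields O(¬inspect_checklist).
Premises 1, 3, 4, 5 do not contribute to this derivation.
Thus O(¬inspect_checklist), which is F(inspect_checklist): inspect_checklist is forbidden.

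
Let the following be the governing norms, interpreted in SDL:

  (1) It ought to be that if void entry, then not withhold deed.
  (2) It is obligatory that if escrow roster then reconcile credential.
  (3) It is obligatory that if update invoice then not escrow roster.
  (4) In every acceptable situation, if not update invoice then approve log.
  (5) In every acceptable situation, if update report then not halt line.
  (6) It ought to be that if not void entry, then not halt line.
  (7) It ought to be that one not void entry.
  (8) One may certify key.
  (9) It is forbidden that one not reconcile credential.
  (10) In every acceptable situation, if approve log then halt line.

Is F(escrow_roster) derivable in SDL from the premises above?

Yes

From premise 7 we have O(¬void_entry).
Applying K to premise 6 (O(¬void_entry → ¬halt_line)) and O(¬void_entry) yields O(¬halt_line).
Premise 10, O(approve_log → halt_line), contraposes to O(¬halt_line → ¬approve_log); with O(¬halt_line) we get O(¬approve_log).
Premise 4 is O(¬update_invoice → approve_log); contrapositively O(¬approve_log → update_invoice). Since O(¬approve_log) holds, K gives O(update_invoice).
From O(update_invoice) and premise 3, O(update_invoice → ¬escrow_roster), we obtain O(¬escrow_roster).
Premises 1, 2, 5, 8, 9 do not contribute to this derivation.
So O(¬escrow_roster) holds, i.e. F(escrow_roster). The claim follows.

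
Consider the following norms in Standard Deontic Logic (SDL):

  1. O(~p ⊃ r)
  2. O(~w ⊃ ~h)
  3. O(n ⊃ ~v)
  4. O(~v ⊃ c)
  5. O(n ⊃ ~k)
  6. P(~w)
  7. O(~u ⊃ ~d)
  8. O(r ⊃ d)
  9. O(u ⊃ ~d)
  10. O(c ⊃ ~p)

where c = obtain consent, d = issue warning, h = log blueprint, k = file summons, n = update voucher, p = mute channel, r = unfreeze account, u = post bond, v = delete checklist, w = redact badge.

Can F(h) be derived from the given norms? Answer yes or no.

Premise 2 is O(~w ⊃ ~h), but O(~w) is not derivable from the premises (the permission P(~w) asserts only ~O(w), not O(~w)), so it does not yield O(~h).
No other premise forces O(~h). An ideal world satisfying every premise can still have h true, so F(h) is not derivable.

No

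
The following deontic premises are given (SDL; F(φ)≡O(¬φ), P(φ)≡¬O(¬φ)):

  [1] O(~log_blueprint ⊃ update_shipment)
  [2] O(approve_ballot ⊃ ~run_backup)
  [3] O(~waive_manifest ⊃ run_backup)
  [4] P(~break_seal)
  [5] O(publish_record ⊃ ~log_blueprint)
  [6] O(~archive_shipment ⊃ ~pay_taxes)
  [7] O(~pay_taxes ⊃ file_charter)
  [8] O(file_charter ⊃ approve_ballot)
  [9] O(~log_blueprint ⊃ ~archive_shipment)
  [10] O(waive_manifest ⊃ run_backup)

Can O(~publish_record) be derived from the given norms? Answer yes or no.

Yes

Premises 3 and 10 are O(~waive_manifest ⊃ run_backup) and O(waive_manifest ⊃ run_backup); every ideal world satisfies ~waive_manifest or waive_manifest, so in either case run_backup holds — hence O(run_backup).
Premise 2, O(approve_ballot ⊃ ~run_backup), contraposes to O(run_backup ⊃ ~approve_ballot); with O(run_backup) we get O(~approve_ballot).
The contrapositive of premise 8 (O(file_charter ⊃ approve_ballot)) is O(~approve_ballot ⊃ ~file_charter), and O(~approve_ballot) is already established, so O(~file_charter).
Premise 7 is O(~pay_taxes ⊃ file_charter); contrapositively O(~file_charter ⊃ pay_taxes). Since O(~file_charter) holds, K gives O(pay_taxes).
The contrapositive of premise 6 (O(~archive_shipment ⊃ ~pay_taxes)) is O(pay_taxes ⊃ archive_shipment), and O(pay_taxes) is already established, so O(archive_shipment).
Premise 9, O(~log_blueprint ⊃ ~archive_shipment), contraposes to O(archive_shipment ⊃ log_blueprint); with O(archive_shipment) we get O(log_blueprint).
Premise 5, O(publish_record ⊃ ~log_blueprint), contraposes to O(log_blueprint ⊃ ~publish_record); with O(log_blueprint) we get O(~publish_record).
Premises 1, 4 do not contribute to this derivation.
So O(~publish_record) follows.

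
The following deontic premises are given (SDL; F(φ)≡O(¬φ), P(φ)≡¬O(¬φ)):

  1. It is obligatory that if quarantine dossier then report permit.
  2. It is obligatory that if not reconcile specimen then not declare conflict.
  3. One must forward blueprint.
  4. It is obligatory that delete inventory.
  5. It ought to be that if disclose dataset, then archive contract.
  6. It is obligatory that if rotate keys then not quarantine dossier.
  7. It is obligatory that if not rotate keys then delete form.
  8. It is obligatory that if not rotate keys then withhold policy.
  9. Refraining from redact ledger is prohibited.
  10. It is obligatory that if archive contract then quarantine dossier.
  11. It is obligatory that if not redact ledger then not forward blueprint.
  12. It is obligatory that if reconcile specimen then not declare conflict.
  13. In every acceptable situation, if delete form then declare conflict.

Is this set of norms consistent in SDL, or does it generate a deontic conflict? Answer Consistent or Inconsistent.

Consistent

Premise 11 is O(¬redact_ledger → ¬forward_blueprint), but O(¬redact_ledger) is not derivable from the premises, so it does not yield O(¬forward_blueprint).
So O(¬forward_blueprint) is not derivable, and the apparent clash with O(forward_blueprint) does not arise.
A world satisfying every obligation exists (e.g. archive_contract=false, declare_conflict=false, delete_form=false, delete_inventory=true, disclose_dataset=false, forward_blueprint=true, quarantine_dossier=false, reconcile_specimen=false, redact_ledger=true, report_permit=false, rotate_keys=true, withhold_policy=false); no atom is both obligatory and forbidden, so the set is consistent.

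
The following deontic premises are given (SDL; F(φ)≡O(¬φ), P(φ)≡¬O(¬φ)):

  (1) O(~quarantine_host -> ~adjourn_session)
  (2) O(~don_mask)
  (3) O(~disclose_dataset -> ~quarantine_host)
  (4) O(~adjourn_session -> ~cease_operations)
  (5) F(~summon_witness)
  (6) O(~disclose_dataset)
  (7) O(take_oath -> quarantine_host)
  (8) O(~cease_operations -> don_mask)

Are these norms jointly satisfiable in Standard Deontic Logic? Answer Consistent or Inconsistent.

Inconsistent

Premise 2 gives O(~don_mask).
Premise 8, O(~cease_operations -> don_mask), contraposes to O(~don_mask -> cease_operations); with O(~don_mask) we get O(cease_operations).
Premise 4, O(~adjourn_session -> ~cease_operations), contraposes to O(cease_operations -> adjourn_session); with O(cease_operations) we get O(adjourn_session).
Premise 1, O(~quarantine_host -> ~adjourn_session), contraposes to O(adjourn_session -> quarantine_host); with O(adjourn_session) we get O(quarantine_host).
Premise 3, O(~disclose_dataset -> ~quarantine_host), contraposes to O(quarantine_host -> disclose_dataset); with O(quarantine_host) we get O(disclose_dataset).
However, premise 6 gives O(~disclose_dataset).
We now have both O(disclose_dataset) and O(~disclose_dataset) — disclose_dataset is simultaneously obligatory and forbidden, violating the D-axiom.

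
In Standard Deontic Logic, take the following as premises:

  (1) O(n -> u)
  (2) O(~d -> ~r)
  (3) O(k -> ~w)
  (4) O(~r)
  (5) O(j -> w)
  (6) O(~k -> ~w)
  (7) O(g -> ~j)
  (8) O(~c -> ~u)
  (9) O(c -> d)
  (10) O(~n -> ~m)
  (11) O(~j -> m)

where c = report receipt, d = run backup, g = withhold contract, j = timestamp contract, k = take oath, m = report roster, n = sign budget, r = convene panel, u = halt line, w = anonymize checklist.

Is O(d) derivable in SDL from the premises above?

Yes

Premises 3 and 6 cover both cases: O(k -> ~w) and O(~k -> ~w). Since k ∨ ~k is a tautology, O(~w) follows.
The contrapositive of premise 5 (O(j -> w)) is O(~w -> ~j), and O(~w) is already established, so O(~j).
From O(~j) and premise 11, O(~j -> m), we obtain O(m).
Premise 10, O(~n -> ~m), contraposes to O(m -> n); with O(m) we get O(n).
Premise 1 is O(n -> u); since O(n), deontic closure gives O(u).
Premise 8 is O(~c -> ~u); contrapositively O(u -> c). Since O(u) holds, K gives O(c).
With premise 9, O(c -> d), the K-axiom yields O(d).
Premises 2, 4, 7 do not contribute to this derivation.
So O(d) follows.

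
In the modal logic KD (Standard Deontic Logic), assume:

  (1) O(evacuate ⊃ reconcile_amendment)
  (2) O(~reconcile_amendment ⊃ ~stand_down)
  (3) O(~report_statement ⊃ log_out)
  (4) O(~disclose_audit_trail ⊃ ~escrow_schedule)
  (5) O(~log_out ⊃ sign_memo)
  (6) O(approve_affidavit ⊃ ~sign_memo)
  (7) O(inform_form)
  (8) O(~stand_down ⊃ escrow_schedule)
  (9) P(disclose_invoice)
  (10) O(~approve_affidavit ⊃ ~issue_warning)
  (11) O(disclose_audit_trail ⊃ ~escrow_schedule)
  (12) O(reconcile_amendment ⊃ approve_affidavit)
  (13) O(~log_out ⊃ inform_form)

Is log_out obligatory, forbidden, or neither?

Obligatory

Premises 4 and 11 are O(~disclose_audit_trail ⊃ ~escrow_schedule) and O(disclose_audit_trail ⊃ ~escrow_schedule); every ideal world satisfies ~disclose_audit_trail or disclose_audit_trail, so in either case ~escrow_schedule holds — hence O(~escrow_schedule).
Premise 8 is O(~stand_down ⊃ escrow_schedule); contrapositively O(~escrow_schedule ⊃ stand_down). Since O(~escrow_schedule) holds, K gives O(stand_down).
The contrapositive of premise 2 (O(~reconcile_amendment ⊃ ~stand_down)) is O(stand_down ⊃ reconcile_amendment), and O(stand_down) is already established, so O(reconcile_amendment).
From O(reconcile_amendment) and premise 12, O(reconcile_amendment ⊃ approve_affidavit), we obtain O(approve_affidavit).
With premise 6, O(approve_affidavit ⊃ ~sign_memo), the K-axiom yields O(~sign_memo).
Premise 5, O(~log_out ⊃ sign_memo), contraposes to O(~sign_memo ⊃ log_out); with O(~sign_memo) we get O(log_out).
Premises 1, 3, 7, 9, 10, 13 do not contribute to this derivation.
Hence log_out is obligatory.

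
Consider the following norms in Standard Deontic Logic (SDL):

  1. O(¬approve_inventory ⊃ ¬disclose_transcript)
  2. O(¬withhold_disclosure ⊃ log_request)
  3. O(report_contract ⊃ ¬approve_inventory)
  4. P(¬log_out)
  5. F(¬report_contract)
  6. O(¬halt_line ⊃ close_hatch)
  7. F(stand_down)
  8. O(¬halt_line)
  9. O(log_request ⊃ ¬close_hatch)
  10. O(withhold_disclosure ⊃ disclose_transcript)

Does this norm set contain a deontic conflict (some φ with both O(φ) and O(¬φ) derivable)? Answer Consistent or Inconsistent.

From premise 8 we have O(¬halt_line).
From O(¬halt_line) and premise 6, O(¬halt_line ⊃ close_hatch), we obtain O(close_hatch).
Premise 9, O(log_request ⊃ ¬close_hatch), contraposes to O(close_hatch ⊃ ¬log_request); with O(close_hatch) we get O(¬log_request).
The contrapositive of premise 2 (O(¬withhold_disclosure ⊃ log_request)) is O(¬log_request ⊃ withhold_disclosure), and O(¬log_request) is already established, so O(withhold_disclosure).
With premise 10, O(withhold_disclosure ⊃ disclose_transcript), the K-axiom yields O(disclose_transcript).
Premise 1 is O(¬approve_inventory ⊃ ¬disclose_transcript); contrapositively O(disclose_transcript ⊃ approve_inventory). Since O(disclose_transcript) holds, K gives O(approve_inventory).
The contrapositive of premise 3 (O(report_contract ⊃ ¬approve_inventory)) is O(approve_inventory ⊃ ¬report_contract), and O(approve_inventory) is already established, so O(¬report_contract).
But premise 5, F(¬report_contract), means O(report_contract).
We now have both O(¬report_contract) and O(report_contract) — report_contract is simultaneously obligatory and forbidden, violating the D-axiom.

Inconsistent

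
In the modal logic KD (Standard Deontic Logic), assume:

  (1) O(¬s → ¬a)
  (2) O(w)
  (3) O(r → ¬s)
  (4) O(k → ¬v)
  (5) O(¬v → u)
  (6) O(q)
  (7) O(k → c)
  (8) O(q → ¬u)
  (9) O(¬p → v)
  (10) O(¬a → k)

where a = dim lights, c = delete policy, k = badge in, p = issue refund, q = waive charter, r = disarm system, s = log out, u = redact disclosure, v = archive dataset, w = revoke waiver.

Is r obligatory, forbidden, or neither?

Premise 6 states O(q) outright.
With premise 8, O(q → ¬u), the K-axiom yields O(¬u).
Premise 5 is O(¬v → u); contrapositively O(¬u → v). Since O(¬u) holds, K gives O(v).
The contrapositive of premise 4 (O(k → ¬v)) is O(v → ¬k), and O(v) is already established, so O(¬k).
Premise 10 is O(¬a → k); contrapositively O(¬k → a). Since O(¬k) holds, K gives O(a).
Premise 1, O(¬s → ¬a), contraposes to O(a → s); with O(a) we get O(s).
Premise 3, O(r → ¬s), contraposes to O(s → ¬r); with O(s) we get O(¬r).
Premises 2, 7, 9 do not contribute to this derivation.
Thus O(¬r), which is F(r): r is forbidden.

Forbidden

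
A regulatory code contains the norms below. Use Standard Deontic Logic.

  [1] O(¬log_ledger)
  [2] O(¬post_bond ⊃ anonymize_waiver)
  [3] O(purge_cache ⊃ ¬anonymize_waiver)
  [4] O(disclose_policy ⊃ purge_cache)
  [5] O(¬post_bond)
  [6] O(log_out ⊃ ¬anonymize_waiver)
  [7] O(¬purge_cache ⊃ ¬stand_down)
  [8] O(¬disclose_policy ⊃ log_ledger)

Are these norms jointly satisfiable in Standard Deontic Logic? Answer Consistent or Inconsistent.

Premise 1 gives O(¬log_ledger).
The contrapositive of premise 8 (O(¬disclose_policy ⊃ log_ledger)) is O(¬log_ledger ⊃ disclose_policy), and O(¬log_ledger) is already established, so O(disclose_policy).
With premise 4, O(disclose_policy ⊃ purge_cache), the K-axiom yields O(purge_cache).
Applying K to premise 3 (O(purge_cache ⊃ ¬anonymize_waiver)) and O(purge_cache) yields O(¬anonymize_waiver).
The contrapositive of premise 2 (O(¬post_bond ⊃ anonymize_waiver)) is O(¬anonymize_waiver ⊃ post_bond), and O(¬anonymize_waiver) is already established, so O(post_bond).
Yet premise 5 states O(¬post_bond).
We now have both O(post_bond) and O(¬post_bond) — post_bond is simultaneously obligatory and forbidden, violating the D-axiom.

Inconsistent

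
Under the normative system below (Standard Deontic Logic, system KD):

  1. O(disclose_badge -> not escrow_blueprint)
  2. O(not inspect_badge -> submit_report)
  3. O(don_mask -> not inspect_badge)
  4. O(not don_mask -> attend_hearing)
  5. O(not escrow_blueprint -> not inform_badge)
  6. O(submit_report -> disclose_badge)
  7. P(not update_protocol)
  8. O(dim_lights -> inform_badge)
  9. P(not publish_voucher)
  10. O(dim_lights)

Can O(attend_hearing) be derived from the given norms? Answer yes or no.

Yes

From premise 10 we have O(dim_lights).
Premise 8 is O(dim_lights -> inform_badge); since O(dim_lights), deontic closure gives O(inform_badge).
The contrapositive of premise 5 (O(not escrow_blueprint -> not inform_badge)) is O(inform_badge -> escrow_blueprint), and O(inform_badge) is already established, so O(escrow_blueprint).
Premise 1, O(disclose_badge -> not escrow_blueprint), contraposes to O(escrow_blueprint -> not disclose_badge); with O(escrow_blueprint) we get O(not disclose_badge).
The contrapositive of premise 6 (O(submit_report -> disclose_badge)) is O(not disclose_badge -> not submit_report), and O(not disclose_badge) is already established, so O(not submit_report).
The contrapositive of premise 2 (O(not inspect_badge -> submit_report)) is O(not submit_report -> inspect_badge), and O(not submit_report) is already established, so O(inspect_badge).
Premise 3 is O(don_mask -> not inspect_badge); contrapositively O(inspect_badge -> not don_mask). Since O(inspect_badge) holds, K gives O(not don_mask).
Applying K to premise 4 (O(not don_mask -> attend_hearing)) and O(not don_mask) yields O(attend_hearing).
Premises 7, 9 do not contribute to this derivation.
So O(attend_hearing) follows.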